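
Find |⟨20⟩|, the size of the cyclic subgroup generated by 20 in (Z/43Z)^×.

By Lagrange's theorem, ord_43(20) divides φ(43) = 43 − 1 = 42 = 2 · 3 · 7.
Divisors of 42: 1, 2, 3, 6, 7, 14, 21, 42.
Test each divisor d:
20^1 ≡ 20
20^2 ≡ 13
20^3 ≡ 2
20^6 ≡ 4
20^7 ≡ 37
20^14 ≡ 36
20^21 ≡ 42
20^42 ≡ 1
The smallest such exponent is 42, so the order of 20 is 42.

42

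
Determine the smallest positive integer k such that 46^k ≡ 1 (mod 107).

106

By Lagrange's theorem, ord_107(46) divides φ(107) = 107 − 1 = 106 = 2 · 53.
Divisors of 106: 1, 2, 53, 106.
Evaluate successive powers at the divisors of 106:
46^1 ≡ 46 (mod 107)
46^2 ≡ 83 (mod 107)
46^53 ≡ 106 (mod 107)
46^106 ≡ 1 (mod 107) ✓
Hence ord(46) = 106.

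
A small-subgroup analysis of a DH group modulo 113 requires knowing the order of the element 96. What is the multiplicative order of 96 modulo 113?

By Lagrange's theorem, ord_113(96) divides φ(113) = 113 − 1 = 112 = 2^4 · 7.
Divisors of 112: 1, 2, 4, 7, 8, 14, 16, 28, 56, 112.
Check 96^d mod 113 for each divisor in increasing order:
96^1 ≡ 96 (mod 113)
96^2 ≡ 63 (mod 113)
96^4 ≡ 14 (mod 113)
96^7 ≡ 35 (mod 113)
96^8 ≡ 83 (mod 113)
96^14 ≡ 95 (mod 113)
96^16 ≡ 109 (mod 113)
96^28 ≡ 98 (mod 113)
96^56 ≡ 112 (mod 113)
96^112 ≡ 1 (mod 113) ✓
So ord_113(96) = 112.

112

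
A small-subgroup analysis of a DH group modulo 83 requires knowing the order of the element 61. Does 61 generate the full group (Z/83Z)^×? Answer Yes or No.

φ(83) = 83 − 1 = 82 = 2 · 41.
It suffices to check that the order of 61 is not a proper divisor of 82: compute 61^(82/q) for q ∈ {2, 41}.
61^41 ≡ 1 (mod 83)  [q = 2: ≡ 1 ✗]
61^2 ≡ 69 (mod 83)  [q = 41: ≢ 1 ✓]
61^41 ≡ 1 shows ord(61) | 41, strictly less than φ(83); not a primitive root.

No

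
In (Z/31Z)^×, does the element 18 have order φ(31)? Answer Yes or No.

No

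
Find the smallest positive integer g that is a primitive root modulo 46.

5

φ(46) = φ(2)·φ(23) = 1·22 = 22 = 2 · 11.
Test candidates g = 2, 3, … against the prime factors q ∈ {2, 11} of φ(46): g is a generator iff g^(22/q) ≢ 1 for every such q.
g = 2: gcd(2, 46) = 2 > 1, not a unit — skip.
g = 3: 3^11 ≡ 1 — hits 1, so not a primitive root.
g = 4: gcd(4, 46) = 2 > 1, not a unit — skip.
g = 5: 5^11 ≡ 45; 5^2 ≡ 25 — none is 1, so 5 is a primitive root.
The smallest primitive root modulo 46 is 5.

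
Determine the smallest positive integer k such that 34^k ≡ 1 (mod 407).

9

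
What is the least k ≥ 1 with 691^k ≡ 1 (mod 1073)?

126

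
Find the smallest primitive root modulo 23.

φ(23) = 23 − 1 = 22 = 2 · 11.
Test candidates g = 2, 3, … against the prime factors q ∈ {2, 11} of φ(23): g is a generator iff g^(22/q) ≢ 1 for every such q.
g = 2: 2^11 ≡ 1 — hits 1, so not a primitive root.
g = 3: 3^11 ≡ 1 — hits 1, so not a primitive root.
g = 4: 4^11 ≡ 1 — hits 1, so not a primitive root.
g = 5: 5^11 ≡ 22; 5^2 ≡ 2 — none is 1, so 5 is a primitive root.
Hence the least primitive root of 23 is 5.

5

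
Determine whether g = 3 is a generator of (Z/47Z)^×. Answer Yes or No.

No

φ(47) = 47 − 1 = 46 = 2 · 23.
An element g generates (Z/47Z)^× iff g^(46/q) ≢ 1 (mod 47) for each prime q ∈ {2, 23}.
3^23 ≡ 1 (mod 47)  [q = 2: ≡ 1 ✗]
3^2 ≡ 9 (mod 47)  [q = 23: ≢ 1 ✓]
Since 3^23 ≡ 1, the order of 3 divides 23 < 46, so 3 is not a primitive root.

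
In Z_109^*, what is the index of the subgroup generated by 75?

ord(75) | φ(109) = 109 − 1 = 108 = 2^2 · 3^3.
Divisors of 108: 1, 2, 3, 4, 6, 9, 12, 18, 27, 36, 54, 108.
Evaluate successive powers at the divisors of 108:
75^1 ≡ 75 (mod 109)
75^2 ≡ 66 (mod 109)
75^3 ≡ 45 (mod 109)
75^4 ≡ 105 (mod 109)
75^6 ≡ 63 (mod 109)
75^9 ≡ 1 (mod 109) ✓
The order of 75 is 9, so the subgroup it generates has 9 elements.
[(Z/109Z)^× : ⟨75⟩] = 108/9 = 12.

12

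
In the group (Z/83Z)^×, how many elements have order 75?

φ(83) = 83 − 1 = 82 = 2 · 41.
(Z/83Z)^× is cyclic (|G| = 82); a cyclic group of order m has exactly φ(d) elements of each order d | m, and none otherwise.
Here 82 is not a multiple of 75, so there are no elements of order 75.

0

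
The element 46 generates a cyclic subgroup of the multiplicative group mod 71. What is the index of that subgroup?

The order of 46 must divide φ(71) = 71 − 1 = 70 = 2 · 5 · 7.
Divisors of 70: 1, 2, 5, 7, 10, 14, 35, 70.
Check 46^d mod 71 for each divisor in increasing order:
46^1 ≡ 46 (mod 71)
46^2 ≡ 57 (mod 71)
46^5 ≡ 70 (mod 71)
46^7 ≡ 14 (mod 71)
46^10 ≡ 1 (mod 71) ✓
So ord_71(46) = 10, hence |⟨46⟩| = 10.
Index = |(Z/71Z)^×| / |⟨46⟩| = 70 / 10 = 7.

7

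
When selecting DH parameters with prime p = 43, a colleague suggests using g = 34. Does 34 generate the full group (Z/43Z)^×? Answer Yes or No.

φ(43) = 43 − 1 = 42 = 2 · 3 · 7.
An element g generates (Z/43Z)^× iff g^(42/q) ≢ 1 (mod 43) for each prime q ∈ {2, 3, 7}.
34^21 ≡ 42 (mod 43)  [q = 2: ≢ 1 ✓]
34^14 ≡ 6 (mod 43)  [q = 3: ≢ 1 ✓]
34^6 ≡ 4 (mod 43)  [q = 7: ≢ 1 ✓]
All checks pass, so 34 has order 42 and is a primitive root modulo 43.

Yes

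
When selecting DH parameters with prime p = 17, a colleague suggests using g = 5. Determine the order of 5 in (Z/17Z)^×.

16

By Lagrange's theorem, ord_17(5) divides φ(17) = 17 − 1 = 16 = 2^4.
Divisors of 16: 1, 2, 4, 8, 16.
Check 5^d mod 17 for each divisor in increasing order:
5^1 ≡ 5 (mod 17)
5^2 ≡ 8 (mod 17)
5^4 ≡ 13 (mod 17)
5^8 ≡ 16 (mod 17)
5^16 ≡ 1 (mod 17) ✓
Hence ord(5) = 16.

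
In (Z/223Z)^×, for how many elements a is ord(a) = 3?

φ(223) = 223 − 1 = 222 = 2 · 3 · 37.
In a cyclic group of order 222, there are φ(d) elements of order d for each divisor d of 222, and zero for non-divisors.
3 | 222, and φ(3) = 3 − 1 = 2.

2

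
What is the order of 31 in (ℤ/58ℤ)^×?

The order of 31 must divide φ(58) = φ(2)·φ(29) = 1·28 = 28 = 2^2 · 7.
Divisors of 28: 1, 2, 4, 7, 14, 28.
Check 31^d mod 58 for each divisor in increasing order:
31^1 ≡ 31 (mod 58)
31^2 ≡ 33 (mod 58)
31^4 ≡ 45 (mod 58)
31^7 ≡ 41 (mod 58)
31^14 ≡ 57 (mod 58)
31^28 ≡ 1 (mod 58) ✓
Hence ord(31) = 28.

28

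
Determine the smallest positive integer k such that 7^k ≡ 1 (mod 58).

7

Since 7 ∈ (Z/58Z)^×, its order divides φ(58) = φ(2)·φ(29) = 1·28 = 28 = 2^2 · 7.
Divisors of 28: 1, 2, 4, 7, 14, 28.
Compute 7^d (mod 58) for the divisors d until we hit 1:
7^1 ≡ 7 (mod 58)
7^2 ≡ 49 (mod 58)
7^4 ≡ 23 (mod 58)
7^7 ≡ 1 (mod 58) ✓
The smallest such exponent is 7, so the order of 7 is 7.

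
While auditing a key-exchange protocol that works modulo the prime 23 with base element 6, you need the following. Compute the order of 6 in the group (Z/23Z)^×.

By Lagrange's theorem, ord_23(6) divides φ(23) = 23 − 1 = 22 = 2 · 11.
Divisors of 22: 1, 2, 11, 22.
Check 6^d mod 23 for each divisor in increasing order:
6^1 ≡ 6 (mod 23)
6^2 ≡ 13 (mod 23)
6^11 ≡ 1 (mod 23) ✓
The smallest such exponent is 11, so the order of 6 is 11.

11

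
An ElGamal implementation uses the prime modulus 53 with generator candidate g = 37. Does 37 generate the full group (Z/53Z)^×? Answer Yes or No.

φ(53) = 53 − 1 = 52 = 2^2 · 13.
Test 37^(52/q) mod 53 for each prime factor q of 52:
37^26 ≡ 1 (mod 53)  [q = 2: ≡ 1 ✗]
37^4 ≡ 28 (mod 53)  [q = 13: ≢ 1 ✓]
The check at q = 2 fails, so 37 generates a proper subgroup.

No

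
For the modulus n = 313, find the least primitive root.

10

φ(313) = 313 − 1 = 312 = 2^3 · 3 · 13.
g is a primitive root iff g^(312/q) ≢ 1 (mod 313) for each prime q ∈ {2, 3, 13}.
g = 2: 2^156 ≡ 1 — hits 1, so not a primitive root.
g = 3: 3^156 ≡ 1 — hits 1, so not a primitive root.
g = 4: 4^156 ≡ 1 — hits 1, so not a primitive root.
g = 5: 5^156 ≡ 312; 5^104 ≡ 1 — hits 1, so not a primitive root.
g = 6: 6^156 ≡ 1 — hits 1, so not a primitive root.
g = 7: 7^156 ≡ 312; 7^104 ≡ 1 — hits 1, so not a primitive root.
g = 8: 8^156 ≡ 1 — hits 1, so not a primitive root.
g = 9: 9^156 ≡ 1 — hits 1, so not a primitive root.
g = 10: 10^156 ≡ 312; 10^104 ≡ 214; 10^24 ≡ 103 — none is 1, so 10 is a primitive root.
So 10 is the smallest generator of (Z/313Z)^×.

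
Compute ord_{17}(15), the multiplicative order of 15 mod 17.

8

The order of 15 must divide φ(17) = 17 − 1 = 16 = 2^4.
Divisors of 16: 1, 2, 4, 8, 16.
Test each divisor d:
15^1 ≡ 15 (mod 17)
15^2 ≡ 4 (mod 17)
15^4 ≡ 16 (mod 17)
15^8 ≡ 1 (mod 17) ✓
The smallest such exponent is 8, so the order of 15 is 8.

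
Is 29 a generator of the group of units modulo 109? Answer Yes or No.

No

φ(109) = 109 − 1 = 108 = 2^2 · 3^3.
It suffices to check that the order of 29 is not a proper divisor of 108: compute 29^(108/q) for q ∈ {2, 3}.
29^54 ≡ 1 (mod 109)  [q = 2: ≡ 1 ✗]
29^36 ≡ 63 (mod 109)  [q = 3: ≢ 1 ✓]
The check at q = 2 fails, so 29 generates a proper subgroup.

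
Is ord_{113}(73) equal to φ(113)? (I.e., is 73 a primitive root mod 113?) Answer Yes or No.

No

φ(113) = 113 − 1 = 112 = 2^4 · 7.
Test 73^(112/q) mod 113 for each prime factor q of 112:
73^56 ≡ 112 (mod 113)  [q = 2: ≢ 1 ✓]
73^16 ≡ 1 (mod 113)  [q = 7: ≡ 1 ✗]
Since 73^16 ≡ 1, the order of 73 divides 16 < 112, so 73 is not a primitive root.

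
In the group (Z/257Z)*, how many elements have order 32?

16

φ(257) = 257 − 1 = 256 = 2^8.
(Z/257Z)^× is cyclic (|G| = 256); a cyclic group of order m has exactly φ(d) elements of each order d | m, and none otherwise.
32 = 2^5 divides 256, and φ(32) = 16.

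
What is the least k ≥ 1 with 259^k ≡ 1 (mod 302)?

150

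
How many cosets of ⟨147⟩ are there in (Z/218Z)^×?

12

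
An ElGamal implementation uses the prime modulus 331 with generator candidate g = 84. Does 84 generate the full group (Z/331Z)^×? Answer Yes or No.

No

φ(331) = 331 − 1 = 330 = 2 · 3 · 5 · 11.
Test 84^(330/q) mod 331 for each prime factor q of 330:
84^165 ≡ 1 (mod 331)  [q = 2: ≡ 1 ✗]
84^110 ≡ 1 (mod 331)  [q = 3: ≡ 1 ✗]
84^66 ≡ 150 (mod 331)  [q = 5: ≢ 1 ✓]
84^30 ≡ 180 (mod 331)  [q = 11: ≢ 1 ✓]
The check at q = 2 fails, so 84 generates a proper subgroup.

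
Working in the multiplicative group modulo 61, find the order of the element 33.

20

Since 33 ∈ (Z/61Z)^×, its order divides φ(61) = 61 − 1 = 60 = 2^2 · 3 · 5.
Divisors of 60: 1, 2, 3, 4, 5, 6, 10, 12, 15, 20, 30, 60.
Compute 33^d (mod 61) for the divisors d until we hit 1:
33^1 ≡ 33 (mod 61)
33^2 ≡ 52 (mod 61)
33^3 ≡ 8 (mod 61)
33^4 ≡ 20 (mod 61)
33^5 ≡ 50 (mod 61)
33^6 ≡ 3 (mod 61)
33^10 ≡ 60 (mod 61)
33^12 ≡ 9 (mod 61)
33^15 ≡ 11 (mod 61)
33^20 ≡ 1 (mod 61) ✓
So ord_61(33) = 20.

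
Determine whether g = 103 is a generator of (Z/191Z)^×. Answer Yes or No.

No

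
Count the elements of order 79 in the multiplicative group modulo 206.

φ(206) = φ(2)·φ(103) = 1·102 = 102 = 2 · 3 · 17.
Since (Z/206Z)^× is cyclic of order 102, the number of elements of order d is φ(d) when d | 102 and 0 otherwise.
79 does not divide 102, so no element of (Z/206Z)^× has order 79.

0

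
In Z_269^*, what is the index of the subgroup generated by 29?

1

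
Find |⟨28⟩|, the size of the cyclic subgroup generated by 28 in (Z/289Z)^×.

272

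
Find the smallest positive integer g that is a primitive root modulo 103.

5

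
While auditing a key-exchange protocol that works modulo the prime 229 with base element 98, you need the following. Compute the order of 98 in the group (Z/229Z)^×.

228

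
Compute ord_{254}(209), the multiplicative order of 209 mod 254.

Since 209 ∈ (Z/254Z)^×, its order divides φ(254) = φ(2)·φ(127) = 1·126 = 126 = 2 · 3^2 · 7.
Divisors of 126: 1, 2, 3, 6, 7, 9, 14, 18, 21, 42, 63, 126.
Compute 209^d (mod 254) for the divisors d until we hit 1:
209^1 ≡ 209 (mod 254)
209^2 ≡ 247 (mod 254)
209^3 ≡ 61 (mod 254)
209^6 ≡ 165 (mod 254)
209^7 ≡ 195 (mod 254)
209^9 ≡ 159 (mod 254)
209^14 ≡ 179 (mod 254)
209^18 ≡ 135 (mod 254)
209^21 ≡ 107 (mod 254)
209^42 ≡ 19 (mod 254)
209^63 ≡ 1 (mod 254) ✓
Therefore the multiplicative order of 209 modulo 254 is 63.

63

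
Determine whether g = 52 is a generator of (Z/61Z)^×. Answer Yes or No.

φ(61) = 61 − 1 = 60 = 2^2 · 3 · 5.
An element g generates (Z/61Z)^× iff g^(60/q) ≢ 1 (mod 61) for each prime q ∈ {2, 3, 5}.
52^30 ≡ 1 (mod 61)  [q = 2: ≡ 1 ✗]
52^20 ≡ 1 (mod 61)  [q = 3: ≡ 1 ✗]
52^12 ≡ 20 (mod 61)  [q = 5: ≢ 1 ✓]
52^30 ≡ 1 shows ord(52) | 30, strictly less than φ(61); not a primitive root.

No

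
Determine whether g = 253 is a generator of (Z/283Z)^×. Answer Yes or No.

φ(283) = 283 − 1 = 282 = 2 · 3 · 47.
253 is a primitive root mod 283 iff 253^(φ(283)/q) ≢ 1 for every prime q | φ(283), i.e. q ∈ {2, 3, 47}.
253^141 ≡ 1 (mod 283)  [q = 2: ≡ 1 ✗]
253^94 ≡ 1 (mod 283)  [q = 3: ≡ 1 ✗]
253^6 ≡ 207 (mod 283)  [q = 47: ≢ 1 ✓]
Since 253^141 ≡ 1, the order of 253 divides 141 < 282, so 253 is not a primitive root.

No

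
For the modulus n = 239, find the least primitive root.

7

φ(239) = 239 − 1 = 238 = 2 · 7 · 17.
g is a primitive root iff g^(238/q) ≢ 1 (mod 239) for each prime q ∈ {2, 7, 17}.
g = 2: 2^119 ≡ 1 — hits 1, so not a primitive root.
g = 3: 3^119 ≡ 1 — hits 1, so not a primitive root.
g = 4: 4^119 ≡ 1 — hits 1, so not a primitive root.
g = 5: 5^119 ≡ 1 — hits 1, so not a primitive root.
g = 6: 6^119 ≡ 1 — hits 1, so not a primitive root.
g = 7: 7^119 ≡ 238; 7^34 ≡ 24; 7^14 ≡ 211 — none is 1, so 7 is a primitive root.
Hence the least primitive root of 239 is 7.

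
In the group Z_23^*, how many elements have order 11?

φ(23) = 23 − 1 = 22 = 2 · 11.
Since (Z/23Z)^× is cyclic of order 22, the number of elements of order d is φ(d) when d | 22 and 0 otherwise.
11 | 22, and φ(11) = 11 − 1 = 10.

10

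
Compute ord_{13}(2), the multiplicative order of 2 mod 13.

12

The order of 2 must divide φ(13) = 13 − 1 = 12 = 2^2 · 3.
Divisors of 12: 1, 2, 3, 4, 6, 12.
Check 2^d mod 13 for each divisor in increasing order:
2^1 ≡ 2 (mod 13)
2^2 ≡ 4 (mod 13)
2^3 ≡ 8 (mod 13)
2^4 ≡ 3 (mod 13)
2^6 ≡ 12 (mod 13)
2^12 ≡ 1 (mod 13) ✓
Therefore the multiplicative order of 2 modulo 13 is 12.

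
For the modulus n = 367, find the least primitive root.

6

φ(367) = 367 − 1 = 366 = 2 · 3 · 61.
Test candidates g = 2, 3, … against the prime factors q ∈ {2, 3, 61} of φ(367): g is a generator iff g^(366/q) ≢ 1 for every such q.
g = 2: 2^183 ≡ 1 — hits 1, so not a primitive root.
g = 3: 3^183 ≡ 366; 3^122 ≡ 1 — hits 1, so not a primitive root.
g = 4: 4^183 ≡ 1 — hits 1, so not a primitive root.
g = 5: 5^183 ≡ 366; 5^122 ≡ 1 — hits 1, so not a primitive root.
g = 6: 6^183 ≡ 366; 6^122 ≡ 283; 6^6 ≡ 47 — none is 1, so 6 is a primitive root.
The smallest primitive root modulo 367 is 6.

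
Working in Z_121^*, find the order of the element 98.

By Lagrange's theorem, ord_121(98) divides φ(121) = φ(11^2) = 11·(11−1) = 110 = 2 · 5 · 11.
Divisors of 110: 1, 2, 5, 10, 11, 22, 55, 110.
Evaluate successive powers at the divisors of 110:
98^1 ≡ 98 (mod 121)
98^2 ≡ 45 (mod 121)
98^5 ≡ 10 (mod 121)
98^10 ≡ 100 (mod 121)
98^11 ≡ 120 (mod 121)
98^22 ≡ 1 (mod 121) ✓
So ord_121(98) = 22.

22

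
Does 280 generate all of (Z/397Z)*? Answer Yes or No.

φ(397) = 397 − 1 = 396 = 2^2 · 3^2 · 11.
Test 280^(396/q) mod 397 for each prime factor q of 396:
280^198 ≡ 396 (mod 397)  [q = 2: ≢ 1 ✓]
280^132 ≡ 1 (mod 397)  [q = 3: ≡ 1 ✗]
280^36 ≡ 99 (mod 397)  [q = 11: ≢ 1 ✓]
The check at q = 3 fails, so 280 generates a proper subgroup.

No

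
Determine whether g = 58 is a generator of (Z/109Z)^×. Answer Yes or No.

φ(109) = 109 − 1 = 108 = 2^2 · 3^3.
An element g generates (Z/109Z)^× iff g^(108/q) ≢ 1 (mod 109) for each prime q ∈ {2, 3}.
58^54 ≡ 108 (mod 109)  [q = 2: ≢ 1 ✓]
58^36 ≡ 63 (mod 109)  [q = 3: ≢ 1 ✓]
Every test exponent gives a nontrivial residue, hence 58 generates the full group.

Yes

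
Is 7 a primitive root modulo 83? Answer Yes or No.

No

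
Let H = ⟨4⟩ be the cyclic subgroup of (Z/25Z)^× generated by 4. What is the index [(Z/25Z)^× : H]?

2

ord(4) | φ(25) = φ(5^2) = 5·(5−1) = 20 = 2^2 · 5.
Divisors of 20: 1, 2, 4, 5, 10, 20.
Compute 4^d (mod 25) for the divisors d until we hit 1:
4^1 ≡ 4
4^2 ≡ 16
4^4 ≡ 6
4^5 ≡ 24
4^10 ≡ 1
Thus |⟨4⟩| = ord(4) = 10.
The index is φ(25) / ord(4) = 20 / 10 = 2.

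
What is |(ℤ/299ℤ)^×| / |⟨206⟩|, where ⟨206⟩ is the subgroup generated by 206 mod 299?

22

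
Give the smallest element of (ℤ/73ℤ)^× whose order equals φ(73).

5

φ(73) = 73 − 1 = 72 = 2^3 · 3^2.
Test candidates g = 2, 3, … against the prime factors q ∈ {2, 3} of φ(73): g is a generator iff g^(72/q) ≢ 1 for every such q.
g = 2: 2^36 ≡ 1 — hits 1, so not a primitive root.
g = 3: 3^36 ≡ 1 — hits 1, so not a primitive root.
g = 4: 4^36 ≡ 1 — hits 1, so not a primitive root.
g = 5: 5^36 ≡ 72; 5^24 ≡ 8 — none is 1, so 5 is a primitive root.
Hence the least primitive root of 73 is 5.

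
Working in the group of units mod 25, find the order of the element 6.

Since 6 ∈ (Z/25Z)^×, its order divides φ(25) = φ(5^2) = 5·(5−1) = 20 = 2^2 · 5.
Divisors of 20: 1, 2, 4, 5, 10, 20.
Check 6^d mod 25 for each divisor in increasing order:
6^1 ≡ 6 (mod 25)
6^2 ≡ 11 (mod 25)
6^4 ≡ 21 (mod 25)
6^5 ≡ 1 (mod 25) ✓
So ord_25(6) = 5.

5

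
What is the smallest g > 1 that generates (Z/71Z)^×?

φ(71) = 71 − 1 = 70 = 2 · 5 · 7.
Test candidates g = 2, 3, … against the prime factors q ∈ {2, 5, 7} of φ(71): g is a generator iff g^(70/q) ≢ 1 for every such q.
g = 2: 2^35 ≡ 1 — hits 1, so not a primitive root.
g = 3: 3^35 ≡ 1 — hits 1, so not a primitive root.
g = 4: 4^35 ≡ 1 — hits 1, so not a primitive root.
g = 5: 5^35 ≡ 1 — hits 1, so not a primitive root.
g = 6: 6^35 ≡ 1 — hits 1, so not a primitive root.
g = 7: 7^35 ≡ 70; 7^14 ≡ 54; 7^10 ≡ 45 — none is 1, so 7 is a primitive root.
Hence the least primitive root of 71 is 7.

7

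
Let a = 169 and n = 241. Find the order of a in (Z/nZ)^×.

120

Since 169 ∈ (Z/241Z)^×, its order divides φ(241) = 241 − 1 = 240 = 2^4 · 3 · 5.
Divisors of 240: 1, 2, 3, 4, 5, 6, 8, 10, 12, 15, 16, 20, 24, 30, 40, 48, 60, 80, 120, 240.
Evaluate successive powers at the divisors of 240:
169^1 ≡ 169
169^2 ≡ 123
169^3 ≡ 61
169^4 ≡ 187
169^5 ≡ 32
169^6 ≡ 106
169^8 ≡ 24
169^10 ≡ 60
169^12 ≡ 150
169^15 ≡ 233
169^16 ≡ 94
169^20 ≡ 226
169^24 ≡ 87
169^30 ≡ 64
169^40 ≡ 225
169^48 ≡ 98
169^60 ≡ 240
169^80 ≡ 15
169^120 ≡ 1
Therefore the multiplicative order of 169 modulo 241 is 120.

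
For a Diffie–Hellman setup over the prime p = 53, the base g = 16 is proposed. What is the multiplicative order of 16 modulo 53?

13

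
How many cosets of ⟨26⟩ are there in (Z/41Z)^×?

1

ord(26) | φ(41) = 41 − 1 = 40 = 2^3 · 5.
Divisors of 40: 1, 2, 4, 5, 8, 10, 20, 40.
Compute 26^d (mod 41) for the divisors d until we hit 1:
26^1 ≡ 26 (mod 41)
26^2 ≡ 20 (mod 41)
26^4 ≡ 31 (mod 41)
26^5 ≡ 27 (mod 41)
26^8 ≡ 18 (mod 41)
26^10 ≡ 32 (mod 41)
26^20 ≡ 40 (mod 41)
26^40 ≡ 1 (mod 41) ✓
So ord_41(26) = 40, hence |⟨26⟩| = 40.
Index = |(Z/41Z)^×| / |⟨26⟩| = 40 / 40 = 1.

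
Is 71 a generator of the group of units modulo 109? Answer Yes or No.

No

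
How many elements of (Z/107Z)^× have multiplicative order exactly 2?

1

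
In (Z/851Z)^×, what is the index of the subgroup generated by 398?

4

Since 398 ∈ (Z/851Z)^×, its order divides φ(851) = φ(23·37) = (23−1)·(37−1) = 22·36 = 792 = 2^3 · 3^2 · 11.
Divisors of 792: 1, 2, 3, 4, 6, 8, 9, 11, 12, 18, 22, 24, 33, 36, 44, 66, 72, 88, 99, 132, 198, 264, 396, 792.
Compute 398^d (mod 851) for the divisors d until we hit 1:
398^1 ≡ 398 (mod 851)
398^2 ≡ 118 (mod 851)
398^3 ≡ 159 (mod 851)
398^4 ≡ 308 (mod 851)
398^6 ≡ 602 (mod 851)
398^8 ≡ 403 (mod 851)
398^9 ≡ 406 (mod 851)
398^11 ≡ 252 (mod 851)
398^12 ≡ 729 (mod 851)
398^18 ≡ 593 (mod 851)
398^22 ≡ 530 (mod 851)
398^24 ≡ 417 (mod 851)
398^33 ≡ 804 (mod 851)
398^36 ≡ 186 (mod 851)
398^44 ≡ 70 (mod 851)
398^66 ≡ 507 (mod 851)
398^72 ≡ 556 (mod 851)
398^88 ≡ 645 (mod 851)
398^99 ≡ 850 (mod 851)
398^132 ≡ 47 (mod 851)
398^198 ≡ 1 (mod 851) ✓
The order of 398 is 198, so the subgroup it generates has 198 elements.
The index is φ(851) / ord(398) = 792 / 198 = 4.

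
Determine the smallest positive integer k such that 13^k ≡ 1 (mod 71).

70

Since 13 ∈ (Z/71Z)^×, its order divides φ(71) = 71 − 1 = 70 = 2 · 5 · 7.
Divisors of 70: 1, 2, 5, 7, 10, 14, 35, 70.
Test each divisor d:
13^1 ≡ 13 (mod 71)
13^2 ≡ 27 (mod 71)
13^5 ≡ 34 (mod 71)
13^7 ≡ 66 (mod 71)
13^10 ≡ 20 (mod 71)
13^14 ≡ 25 (mod 71)
13^35 ≡ 70 (mod 71)
13^70 ≡ 1 (mod 71) ✓
Therefore the multiplicative order of 13 modulo 71 is 70.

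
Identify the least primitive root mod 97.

5

φ(97) = 97 − 1 = 96 = 2^5 · 3.
g is a primitive root iff g^(96/q) ≢ 1 (mod 97) for each prime q ∈ {2, 3}.
g = 2: 2^48 ≡ 1 — hits 1, so not a primitive root.
g = 3: 3^48 ≡ 1 — hits 1, so not a primitive root.
g = 4: 4^48 ≡ 1 — hits 1, so not a primitive root.
g = 5: 5^48 ≡ 96; 5^32 ≡ 35 — none is 1, so 5 is a primitive root.
So 5 is the smallest generator of (Z/97Z)^×.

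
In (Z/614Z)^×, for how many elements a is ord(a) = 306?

96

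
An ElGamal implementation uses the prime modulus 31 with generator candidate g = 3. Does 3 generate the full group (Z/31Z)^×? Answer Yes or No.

φ(31) = 31 − 1 = 30 = 2 · 3 · 5.
Test 3^(30/q) mod 31 for each prime factor q of 30:
3^15 ≡ 30 (mod 31)  [q = 2: ≢ 1 ✓]
3^10 ≡ 25 (mod 31)  [q = 3: ≢ 1 ✓]
3^6 ≡ 16 (mod 31)  [q = 5: ≢ 1 ✓]
All checks pass, so 3 has order 30 and is a primitive root modulo 31.

Yes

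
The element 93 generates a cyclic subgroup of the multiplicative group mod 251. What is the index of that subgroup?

2

ord(93) | φ(251) = 251 − 1 = 250 = 2 · 5^3.
Divisors of 250: 1, 2, 5, 10, 25, 50, 125, 250.
Check 93^d mod 251 for each divisor in increasing order:
93^1 ≡ 93 (mod 251)
93^2 ≡ 115 (mod 251)
93^5 ≡ 25 (mod 251)
93^10 ≡ 123 (mod 251)
93^25 ≡ 219 (mod 251)
93^50 ≡ 20 (mod 251)
93^125 ≡ 1 (mod 251) ✓
Thus |⟨93⟩| = ord(93) = 125.
The index is φ(251) / ord(93) = 250 / 125 = 2.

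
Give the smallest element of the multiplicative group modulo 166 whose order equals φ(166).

φ(166) = φ(2)·φ(83) = 1·82 = 82 = 2 · 41.
Test candidates g = 2, 3, … against the prime factors q ∈ {2, 41} of φ(166): g is a generator iff g^(82/q) ≢ 1 for every such q.
g = 2: gcd(2, 166) = 2 > 1, not a unit — skip.
g = 3: 3^41 ≡ 1 — hits 1, so not a primitive root.
g = 4: gcd(4, 166) = 2 > 1, not a unit — skip.
g = 5: 5^41 ≡ 165; 5^2 ≡ 25 — none is 1, so 5 is a primitive root.
Hence the least primitive root of 166 is 5.

5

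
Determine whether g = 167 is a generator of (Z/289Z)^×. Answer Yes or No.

Yes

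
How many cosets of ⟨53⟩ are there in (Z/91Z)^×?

ord(53) | φ(91) = φ(7·13) = (7−1)·(13−1) = 6·12 = 72 = 2^3 · 3^2.
Divisors of 72: 1, 2, 3, 4, 6, 8, 9, 12, 18, 24, 36, 72.
Evaluate successive powers at the divisors of 72:
53^1 ≡ 53
53^2 ≡ 79
53^3 ≡ 1
So ord_91(53) = 3, hence |⟨53⟩| = 3.
The index is φ(91) / ord(53) = 72 / 3 = 24.

24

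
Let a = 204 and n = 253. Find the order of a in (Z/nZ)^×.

110

ord(204) | φ(253) = φ(11·23) = (11−1)·(23−1) = 10·22 = 220 = 2^2 · 5 · 11.
Divisors of 220: 1, 2, 4, 5, 10, 11, 20, 22, 44, 55, 110, 220.
Test each divisor d:
204^1 ≡ 204 (mod 253)
204^2 ≡ 124 (mod 253)
204^4 ≡ 196 (mod 253)
204^5 ≡ 10 (mod 253)
204^10 ≡ 100 (mod 253)
204^11 ≡ 160 (mod 253)
204^20 ≡ 133 (mod 253)
204^22 ≡ 47 (mod 253)
204^44 ≡ 185 (mod 253)
204^55 ≡ 252 (mod 253)
204^110 ≡ 1 (mod 253) ✓
Hence ord(204) = 110.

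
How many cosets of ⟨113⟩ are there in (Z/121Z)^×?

The order of 113 must divide φ(121) = φ(11^2) = 11·(11−1) = 110 = 2 · 5 · 11.
Divisors of 110: 1, 2, 5, 10, 11, 22, 55, 110.
Compute 113^d (mod 121) for the divisors d until we hit 1:
113^1 ≡ 113 (mod 121)
113^2 ≡ 64 (mod 121)
113^5 ≡ 23 (mod 121)
113^10 ≡ 45 (mod 121)
113^11 ≡ 3 (mod 121)
113^22 ≡ 9 (mod 121)
113^55 ≡ 1 (mod 121) ✓
The order of 113 is 55, so the subgroup it generates has 55 elements.
Index = |(Z/121Z)^×| / |⟨113⟩| = 110 / 55 = 2.

2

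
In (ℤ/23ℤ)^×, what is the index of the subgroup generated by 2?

The order of 2 must divide φ(23) = 23 − 1 = 22 = 2 · 11.
Divisors of 22: 1, 2, 11, 22.
Test each divisor d:
2^1 ≡ 2
2^2 ≡ 4
2^11 ≡ 1
So ord_23(2) = 11, hence |⟨2⟩| = 11.
The index is φ(23) / ord(2) = 22 / 11 = 2.

2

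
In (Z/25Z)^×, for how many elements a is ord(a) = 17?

0

φ(25) = φ(5^2) = 5·(5−1) = 20 = 2^2 · 5.
Since (Z/25Z)^× is cyclic of order 20, the number of elements of order d is φ(d) when d | 20 and 0 otherwise.
17 does not divide 20, so no element of (Z/25Z)^× has order 17.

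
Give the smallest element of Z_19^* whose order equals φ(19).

2

φ(19) = 19 − 1 = 18 = 2 · 3^2.
g is a primitive root iff g^(18/q) ≢ 1 (mod 19) for each prime q ∈ {2, 3}.
g = 2: 2^9 ≡ 18; 2^6 ≡ 7 — none is 1, so 2 is a primitive root.
Hence the least primitive root of 19 is 2.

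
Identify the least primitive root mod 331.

3

φ(331) = 331 − 1 = 330 = 2 · 3 · 5 · 11.
g is a primitive root iff g^(330/q) ≢ 1 (mod 331) for each prime q ∈ {2, 3, 5, 11}.
g = 2: 2^165 ≡ 330; 2^110 ≡ 299; 2^66 ≡ 64; 2^30 ≡ 1 — hits 1, so not a primitive root.
g = 3: 3^165 ≡ 330; 3^110 ≡ 299; 3^66 ≡ 64; 3^30 ≡ 270 — none is 1, so 3 is a primitive root.
The smallest primitive root modulo 331 is 3.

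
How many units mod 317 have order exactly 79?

78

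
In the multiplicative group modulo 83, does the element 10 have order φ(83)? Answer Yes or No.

No

φ(83) = 83 − 1 = 82 = 2 · 41.
An element g generates (Z/83Z)^× iff g^(82/q) ≢ 1 (mod 83) for each prime q ∈ {2, 41}.
10^41 ≡ 1 (mod 83)  [q = 2: ≡ 1 ✗]
10^2 ≡ 17 (mod 83)  [q = 41: ≢ 1 ✓]
The check at q = 2 fails, so 10 generates a proper subgroup.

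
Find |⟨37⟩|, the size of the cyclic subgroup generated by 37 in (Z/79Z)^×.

78

The order of 37 must divide φ(79) = 79 − 1 = 78 = 2 · 3 · 13.
Divisors of 78: 1, 2, 3, 6, 13, 26, 39, 78.
Compute 37^d (mod 79) for the divisors d until we hit 1:
37^1 ≡ 37
37^2 ≡ 26
37^3 ≡ 14
37^6 ≡ 38
37^13 ≡ 24
37^26 ≡ 23
37^39 ≡ 78
37^78 ≡ 1
Hence ord(37) = 78.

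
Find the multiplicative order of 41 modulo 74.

ord(41) | φ(74) = φ(2)·φ(37) = 1·36 = 36 = 2^2 · 3^2.
Divisors of 36: 1, 2, 3, 4, 6, 9, 12, 18, 36.
Check 41^d mod 74 for each divisor in increasing order:
41^1 ≡ 41 (mod 74)
41^2 ≡ 53 (mod 74)
41^3 ≡ 27 (mod 74)
41^4 ≡ 71 (mod 74)
41^6 ≡ 63 (mod 74)
41^9 ≡ 73 (mod 74)
41^12 ≡ 47 (mod 74)
41^18 ≡ 1 (mod 74) ✓
Hence ord(41) = 18.

18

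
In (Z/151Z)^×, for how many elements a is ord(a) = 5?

4

φ(151) = 151 − 1 = 150 = 2 · 3 · 5^2.
(Z/151Z)^× is cyclic (|G| = 150); a cyclic group of order m has exactly φ(d) elements of each order d | m, and none otherwise.
5 | 150, and φ(5) = 5 − 1 = 4.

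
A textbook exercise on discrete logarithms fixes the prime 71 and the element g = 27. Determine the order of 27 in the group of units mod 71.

Since 27 ∈ (Z/71Z)^×, its order divides φ(71) = 71 − 1 = 70 = 2 · 5 · 7.
Divisors of 70: 1, 2, 5, 7, 10, 14, 35, 70.
Compute 27^d (mod 71) for the divisors d until we hit 1:
27^1 ≡ 27
27^2 ≡ 19
27^5 ≡ 20
27^7 ≡ 25
27^10 ≡ 45
27^14 ≡ 57
27^35 ≡ 1
So ord_71(27) = 35.

35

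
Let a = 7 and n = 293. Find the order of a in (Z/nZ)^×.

Since 7 ∈ (Z/293Z)^×, its order divides φ(293) = 293 − 1 = 292 = 2^2 · 73.
Divisors of 292: 1, 2, 4, 73, 146, 292.
Test each divisor d:
7^1 ≡ 7 (mod 293)
7^2 ≡ 49 (mod 293)
7^4 ≡ 57 (mod 293)
7^73 ≡ 138 (mod 293)
7^146 ≡ 292 (mod 293)
7^292 ≡ 1 (mod 293) ✓
The smallest such exponent is 292, so the order of 7 is 292.

292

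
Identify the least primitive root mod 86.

3

φ(86) = φ(2)·φ(43) = 1·42 = 42 = 2 · 3 · 7.
Test candidates g = 2, 3, … against the prime factors q ∈ {2, 3, 7} of φ(86): g is a generator iff g^(42/q) ≢ 1 for every such q.
g = 2: gcd(2, 86) = 2 > 1, not a unit — skip.
g = 3: 3^21 ≡ 85; 3^14 ≡ 79; 3^6 ≡ 41 — none is 1, so 3 is a primitive root.
So 3 is the smallest generator of (Z/86Z)^×.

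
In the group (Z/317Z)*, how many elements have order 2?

1

φ(317) = 317 − 1 = 316 = 2^2 · 79.
(Z/317Z)^× is cyclic (|G| = 316); a cyclic group of order m has exactly φ(d) elements of each order d | m, and none otherwise.
2 | 316, and φ(2) = 2 − 1 = 1.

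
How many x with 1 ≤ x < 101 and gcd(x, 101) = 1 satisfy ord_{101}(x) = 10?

φ(101) = 101 − 1 = 100 = 2^2 · 5^2.
Since (Z/101Z)^× is cyclic of order 100, the number of elements of order d is φ(d) when d | 100 and 0 otherwise.
10 = 2 · 5 divides 100, and φ(10) = 4.

4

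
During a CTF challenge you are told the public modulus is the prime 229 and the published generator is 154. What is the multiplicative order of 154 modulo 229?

Since 154 ∈ (Z/229Z)^×, its order divides φ(229) = 229 − 1 = 228 = 2^2 · 3 · 19.
Divisors of 228: 1, 2, 3, 4, 6, 12, 19, 38, 57, 76, 114, 228.
Compute 154^d (mod 229) for the divisors d until we hit 1:
154^1 ≡ 154 (mod 229)
154^2 ≡ 129 (mod 229)
154^3 ≡ 172 (mod 229)
154^4 ≡ 153 (mod 229)
154^6 ≡ 43 (mod 229)
154^12 ≡ 17 (mod 229)
154^19 ≡ 135 (mod 229)
154^38 ≡ 134 (mod 229)
154^57 ≡ 228 (mod 229)
154^76 ≡ 94 (mod 229)
154^114 ≡ 1 (mod 229) ✓
The smallest such exponent is 114, so the order of 154 is 114.

114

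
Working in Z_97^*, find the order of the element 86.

48

The order of 86 must divide φ(97) = 97 − 1 = 96 = 2^5 · 3.
Divisors of 96: 1, 2, 3, 4, 6, 8, 12, 16, 24, 32, 48, 96.
Test each divisor d:
86^1 ≡ 86 (mod 97)
86^2 ≡ 24 (mod 97)
86^3 ≡ 27 (mod 97)
86^4 ≡ 91 (mod 97)
86^6 ≡ 50 (mod 97)
86^8 ≡ 36 (mod 97)
86^12 ≡ 75 (mod 97)
86^16 ≡ 35 (mod 97)
86^24 ≡ 96 (mod 97)
86^32 ≡ 61 (mod 97)
86^48 ≡ 1 (mod 97) ✓
The smallest such exponent is 48, so the order of 86 is 48.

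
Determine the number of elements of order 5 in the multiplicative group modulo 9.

0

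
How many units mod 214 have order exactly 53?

52

φ(214) = φ(2)·φ(107) = 1·106 = 106 = 2 · 53.
In a cyclic group of order 106, there are φ(d) elements of order d for each divisor d of 106, and zero for non-divisors.
53 | 106, and φ(53) = 53 − 1 = 52.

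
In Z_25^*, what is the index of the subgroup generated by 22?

Since 22 ∈ (Z/25Z)^×, its order divides φ(25) = φ(5^2) = 5·(5−1) = 20 = 2^2 · 5.
Divisors of 20: 1, 2, 4, 5, 10, 20.
Compute 22^d (mod 25) for the divisors d until we hit 1:
22^1 ≡ 22
22^2 ≡ 9
22^4 ≡ 6
22^5 ≡ 7
22^10 ≡ 24
22^20 ≡ 1
So ord_25(22) = 20, hence |⟨22⟩| = 20.
The index is φ(25) / ord(22) = 20 / 20 = 1.

1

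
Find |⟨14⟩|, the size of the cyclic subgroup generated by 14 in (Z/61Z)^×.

The order of 14 must divide φ(61) = 61 − 1 = 60 = 2^2 · 3 · 5.
Divisors of 60: 1, 2, 3, 4, 5, 6, 10, 12, 15, 20, 30, 60.
Compute 14^d (mod 61) for the divisors d until we hit 1:
14^1 ≡ 14 (mod 61)
14^2 ≡ 13 (mod 61)
14^3 ≡ 60 (mod 61)
14^4 ≡ 47 (mod 61)
14^5 ≡ 48 (mod 61)
14^6 ≡ 1 (mod 61) ✓
The smallest such exponent is 6, so the order of 14 is 6.

6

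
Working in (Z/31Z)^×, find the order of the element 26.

Since 26 ∈ (Z/31Z)^×, its order divides φ(31) = 31 − 1 = 30 = 2 · 3 · 5.
Divisors of 30: 1, 2, 3, 5, 6, 10, 15, 30.
Evaluate successive powers at the divisors of 30:
26^1 ≡ 26 (mod 31)
26^2 ≡ 25 (mod 31)
26^3 ≡ 30 (mod 31)
26^5 ≡ 6 (mod 31)
26^6 ≡ 1 (mod 31) ✓
Hence ord(26) = 6.

6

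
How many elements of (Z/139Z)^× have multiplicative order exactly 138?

φ(139) = 139 − 1 = 138 = 2 · 3 · 23.
In a cyclic group of order 138, there are φ(d) elements of order d for each divisor d of 138, and zero for non-divisors.
138 = 2 · 3 · 23 divides 138, and φ(138) = 44.

44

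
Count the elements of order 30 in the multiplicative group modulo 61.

8

φ(61) = 61 − 1 = 60 = 2^2 · 3 · 5.
Since (Z/61Z)^× is cyclic of order 60, the number of elements of order d is φ(d) when d | 60 and 0 otherwise.
30 = 2 · 3 · 5 divides 60, and φ(30) = 8.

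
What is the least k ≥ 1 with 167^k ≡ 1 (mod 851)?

The order of 167 must divide φ(851) = φ(23·37) = (23−1)·(37−1) = 22·36 = 792 = 2^3 · 3^2 · 11.
Divisors of 792: 1, 2, 3, 4, 6, 8, 9, 11, 12, 18, 22, 24, 33, 36, 44, 66, 72, 88, 99, 132, 198, 264, 396, 792.
Compute 167^d (mod 851) for the divisors d until we hit 1:
167^1 ≡ 167
167^2 ≡ 657
167^3 ≡ 791
167^4 ≡ 192
167^6 ≡ 196
167^8 ≡ 271
167^9 ≡ 154
167^11 ≡ 760
167^12 ≡ 121
167^18 ≡ 739
167^22 ≡ 622
167^24 ≡ 174
167^33 ≡ 415
167^36 ≡ 630
167^44 ≡ 530
167^66 ≡ 323
167^72 ≡ 334
167^88 ≡ 70
167^99 ≡ 438
167^132 ≡ 507
167^198 ≡ 369
167^264 ≡ 47
167^396 ≡ 1
So ord_851(167) = 396.

396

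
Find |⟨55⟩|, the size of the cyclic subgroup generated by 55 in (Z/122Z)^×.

60

By Lagrange's theorem, ord_122(55) divides φ(122) = φ(2)·φ(61) = 1·60 = 60 = 2^2 · 3 · 5.
Divisors of 60: 1, 2, 3, 4, 5, 6, 10, 12, 15, 20, 30, 60.
Compute 55^d (mod 122) for the divisors d until we hit 1:
55^1 ≡ 55 (mod 122)
55^2 ≡ 97 (mod 122)
55^3 ≡ 89 (mod 122)
55^4 ≡ 15 (mod 122)
55^5 ≡ 93 (mod 122)
55^6 ≡ 113 (mod 122)
55^10 ≡ 109 (mod 122)
55^12 ≡ 81 (mod 122)
55^15 ≡ 11 (mod 122)
55^20 ≡ 47 (mod 122)
55^30 ≡ 121 (mod 122)
55^60 ≡ 1 (mod 122) ✓
Therefore the multiplicative order of 55 modulo 122 is 60.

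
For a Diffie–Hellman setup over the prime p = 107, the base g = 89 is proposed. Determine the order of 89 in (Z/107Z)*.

53

Since 89 ∈ (Z/107Z)^×, its order divides φ(107) = 107 − 1 = 106 = 2 · 53.
Divisors of 106: 1, 2, 53, 106.
Evaluate successive powers at the divisors of 106:
89^1 ≡ 89 (mod 107)
89^2 ≡ 3 (mod 107)
89^53 ≡ 1 (mod 107) ✓
The smallest such exponent is 53, so the order of 89 is 53.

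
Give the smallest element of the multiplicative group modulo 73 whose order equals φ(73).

5

φ(73) = 73 − 1 = 72 = 2^3 · 3^2.
g is a primitive root iff g^(72/q) ≢ 1 (mod 73) for each prime q ∈ {2, 3}.
g = 2: 2^36 ≡ 1 — hits 1, so not a primitive root.
g = 3: 3^36 ≡ 1 — hits 1, so not a primitive root.
g = 4: 4^36 ≡ 1 — hits 1, so not a primitive root.
g = 5: 5^36 ≡ 72; 5^24 ≡ 8 — none is 1, so 5 is a primitive root.
So 5 is the smallest generator of (Z/73Z)^×.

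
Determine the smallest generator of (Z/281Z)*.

3

φ(281) = 281 − 1 = 280 = 2^3 · 5 · 7.
g is a primitive root iff g^(280/q) ≢ 1 (mod 281) for each prime q ∈ {2, 5, 7}.
g = 2: 2^140 ≡ 1 — hits 1, so not a primitive root.
g = 3: 3^140 ≡ 280; 3^56 ≡ 86; 3^40 ≡ 249 — none is 1, so 3 is a primitive root.
The smallest primitive root modulo 281 is 3.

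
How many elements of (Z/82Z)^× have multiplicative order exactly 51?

0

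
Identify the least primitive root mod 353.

3

φ(353) = 353 − 1 = 352 = 2^5 · 11.
Test candidates g = 2, 3, … against the prime factors q ∈ {2, 11} of φ(353): g is a generator iff g^(352/q) ≢ 1 for every such q.
g = 2: 2^176 ≡ 1 — hits 1, so not a primitive root.
g = 3: 3^176 ≡ 352; 3^32 ≡ 140 — none is 1, so 3 is a primitive root.
The smallest primitive root modulo 353 is 3.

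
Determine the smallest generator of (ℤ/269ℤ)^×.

φ(269) = 269 − 1 = 268 = 2^2 · 67.
g is a primitive root iff g^(268/q) ≢ 1 (mod 269) for each prime q ∈ {2, 67}.
g = 2: 2^134 ≡ 268; 2^4 ≡ 16 — none is 1, so 2 is a primitive root.
Hence the least primitive root of 269 is 2.

2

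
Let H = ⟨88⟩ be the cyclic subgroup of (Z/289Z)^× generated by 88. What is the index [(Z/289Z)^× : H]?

1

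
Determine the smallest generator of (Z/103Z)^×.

5

φ(103) = 103 − 1 = 102 = 2 · 3 · 17.
Test candidates g = 2, 3, … against the prime factors q ∈ {2, 3, 17} of φ(103): g is a generator iff g^(102/q) ≢ 1 for every such q.
g = 2: 2^51 ≡ 1 — hits 1, so not a primitive root.
g = 3: 3^51 ≡ 102; 3^34 ≡ 1 — hits 1, so not a primitive root.
g = 4: 4^51 ≡ 1 — hits 1, so not a primitive root.
g = 5: 5^51 ≡ 102; 5^34 ≡ 56; 5^6 ≡ 72 — none is 1, so 5 is a primitive root.
The smallest primitive root modulo 103 is 5.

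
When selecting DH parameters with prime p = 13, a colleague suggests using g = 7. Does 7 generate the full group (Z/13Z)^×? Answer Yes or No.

φ(13) = 13 − 1 = 12 = 2^2 · 3.
Test 7^(12/q) mod 13 for each prime factor q of 12:
7^6 ≡ 12 (mod 13)  [q = 2: ≢ 1 ✓]
7^4 ≡ 9 (mod 13)  [q = 3: ≢ 1 ✓]
None equal 1, so ord_13(7) = 12: 7 is a primitive root.

Yes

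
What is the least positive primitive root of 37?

φ(37) = 37 − 1 = 36 = 2^2 · 3^2.
Test candidates g = 2, 3, … against the prime factors q ∈ {2, 3} of φ(37): g is a generator iff g^(36/q) ≢ 1 for every such q.
g = 2: 2^18 ≡ 36; 2^12 ≡ 26 — none is 1, so 2 is a primitive root.
The smallest primitive root modulo 37 is 2.

2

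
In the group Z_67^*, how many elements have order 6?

2

φ(67) = 67 − 1 = 66 = 2 · 3 · 11.
In a cyclic group of order 66, there are φ(d) elements of order d for each divisor d of 66, and zero for non-divisors.
6 = 2 · 3 divides 66, and φ(6) = 2.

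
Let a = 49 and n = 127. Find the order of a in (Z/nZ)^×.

63

ord(49) | φ(127) = 127 − 1 = 126 = 2 · 3^2 · 7.
Divisors of 126: 1, 2, 3, 6, 7, 9, 14, 18, 21, 42, 63, 126.
Evaluate successive powers at the divisors of 126:
49^1 ≡ 49
49^2 ≡ 115
49^3 ≡ 47
49^6 ≡ 50
49^7 ≡ 37
49^9 ≡ 64
49^14 ≡ 99
49^18 ≡ 32
49^21 ≡ 107
49^42 ≡ 19
49^63 ≡ 1
The smallest such exponent is 63, so the order of 49 is 63.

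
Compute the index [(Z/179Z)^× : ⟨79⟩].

ord(79) | φ(179) = 179 − 1 = 178 = 2 · 89.
Divisors of 178: 1, 2, 89, 178.
Check 79^d mod 179 for each divisor in increasing order:
79^1 ≡ 79 (mod 179)
79^2 ≡ 155 (mod 179)
79^89 ≡ 178 (mod 179)
79^178 ≡ 1 (mod 179) ✓
So ord_179(79) = 178, hence |⟨79⟩| = 178.
The index is φ(179) / ord(79) = 178 / 178 = 1.

1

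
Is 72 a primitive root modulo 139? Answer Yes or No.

φ(139) = 139 − 1 = 138 = 2 · 3 · 23.
An element g generates (Z/139Z)^× iff g^(138/q) ≢ 1 (mod 139) for each prime q ∈ {2, 3, 23}.
72^69 ≡ 138 (mod 139)  [q = 2: ≢ 1 ✓]
72^46 ≡ 96 (mod 139)  [q = 3: ≢ 1 ✓]
72^6 ≡ 116 (mod 139)  [q = 23: ≢ 1 ✓]
Every test exponent gives a nontrivial residue, hence 72 generates the full group.

Yes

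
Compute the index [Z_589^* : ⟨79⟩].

6

ord(79) | φ(589) = φ(19·31) = (19−1)·(31−1) = 18·30 = 540 = 2^2 · 3^3 · 5.
Divisors of 540: 1, 2, 3, 4, 5, 6, 9, 10, 12, 15, 18, 20, 27, 30, 36, 45, 54, 60, 90, 108, 135, 180, 270, 540.
Compute 79^d (mod 589) for the divisors d until we hit 1:
79^1 ≡ 79 (mod 589)
79^2 ≡ 351 (mod 589)
79^3 ≡ 46 (mod 589)
79^4 ≡ 100 (mod 589)
79^5 ≡ 243 (mod 589)
79^6 ≡ 349 (mod 589)
79^9 ≡ 151 (mod 589)
79^10 ≡ 149 (mod 589)
79^12 ≡ 467 (mod 589)
79^15 ≡ 278 (mod 589)
79^18 ≡ 419 (mod 589)
79^20 ≡ 408 (mod 589)
79^27 ≡ 246 (mod 589)
79^30 ≡ 125 (mod 589)
79^36 ≡ 39 (mod 589)
79^45 ≡ 588 (mod 589)
79^54 ≡ 438 (mod 589)
79^60 ≡ 311 (mod 589)
79^90 ≡ 1 (mod 589) ✓
Thus |⟨79⟩| = ord(79) = 90.
[(Z/589Z)^× : ⟨79⟩] = 540/90 = 6.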